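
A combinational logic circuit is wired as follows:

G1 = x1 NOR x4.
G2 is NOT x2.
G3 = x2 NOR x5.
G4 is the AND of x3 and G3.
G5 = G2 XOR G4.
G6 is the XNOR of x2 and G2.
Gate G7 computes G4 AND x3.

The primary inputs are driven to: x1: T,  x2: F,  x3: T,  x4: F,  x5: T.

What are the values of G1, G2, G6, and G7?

G1 = x1 NOR x4 = T NOR F = F
G2 = NOT x2 = NOT F = T
G3 = x2 NOR x5 = F NOR T = F
G4 = x3 AND G3 = T AND F = F
G6 = x2 XNOR G2 = F XNOR T = F
G7 = G4 AND x3 = F AND T = F

G1 = F  G2 = T  G6 = F  G7 = F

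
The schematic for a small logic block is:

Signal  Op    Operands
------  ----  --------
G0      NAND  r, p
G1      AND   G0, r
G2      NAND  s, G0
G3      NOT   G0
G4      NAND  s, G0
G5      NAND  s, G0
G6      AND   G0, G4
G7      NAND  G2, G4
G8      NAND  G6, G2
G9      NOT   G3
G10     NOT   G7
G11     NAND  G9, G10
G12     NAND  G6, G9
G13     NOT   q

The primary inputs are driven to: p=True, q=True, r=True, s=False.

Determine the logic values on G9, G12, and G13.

G0 = r NAND p = True NAND True = False
G3 = NOT G0 = NOT False = True
G4 = s NAND G0 = False NAND False = True
G6 = G0 AND G4 = False AND True = False
G9 = NOT G3 = NOT True = False
G12 = G6 NAND G9 = False NAND False = True
G13 = NOT q = NOT True = False

G9 = False; G12 = True; G13 = False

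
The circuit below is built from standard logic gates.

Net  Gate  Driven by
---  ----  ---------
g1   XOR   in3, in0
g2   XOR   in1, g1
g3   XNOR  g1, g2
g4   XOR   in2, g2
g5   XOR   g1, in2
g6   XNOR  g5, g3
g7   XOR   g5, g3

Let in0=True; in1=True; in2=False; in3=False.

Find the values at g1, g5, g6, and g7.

g1 = True, g5 = True, g6 = False, g7 = True

g1 = in3 XOR in0 = False XOR True = True
g2 = in1 XOR g1 = True XOR True = False
g3 = g1 XNOR g2 = True XNOR False = False
g5 = g1 XOR in2 = True XOR False = True
g6 = g5 XNOR g3 = True XNOR False = False
g7 = g5 XOR g3 = True XOR False = True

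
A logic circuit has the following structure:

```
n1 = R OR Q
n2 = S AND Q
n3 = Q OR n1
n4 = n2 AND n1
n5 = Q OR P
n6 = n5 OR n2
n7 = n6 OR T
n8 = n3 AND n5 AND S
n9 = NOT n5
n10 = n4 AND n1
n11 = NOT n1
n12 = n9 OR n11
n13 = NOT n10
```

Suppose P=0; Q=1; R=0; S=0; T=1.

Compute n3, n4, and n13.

n3 = 1  n4 = 0  n13 = 1

n1 = R OR Q = 0 OR 1 = 1
n2 = S AND Q = 0 AND 1 = 0
n3 = Q OR n1 = 1 OR 1 = 1
n4 = n2 AND n1 = 0 AND 1 = 0
n10 = n4 AND n1 = 0 AND 1 = 0
n13 = NOT n10 = NOT 0 = 1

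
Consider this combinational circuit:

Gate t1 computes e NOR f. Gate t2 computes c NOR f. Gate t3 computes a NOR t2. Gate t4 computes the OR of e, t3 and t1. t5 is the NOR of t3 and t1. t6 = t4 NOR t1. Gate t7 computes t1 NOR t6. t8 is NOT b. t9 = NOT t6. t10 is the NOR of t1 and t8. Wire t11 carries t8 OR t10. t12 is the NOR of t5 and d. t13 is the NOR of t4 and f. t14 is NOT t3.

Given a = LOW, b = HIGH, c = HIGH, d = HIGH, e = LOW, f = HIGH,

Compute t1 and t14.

t1 = LOW  t14 = LOW

t1 = e NOR f = LOW NOR HIGH = LOW
t2 = c NOR f = HIGH NOR HIGH = LOW
t3 = a NOR t2 = LOW NOR LOW = HIGH
t14 = NOT t3 = NOT HIGH = LOW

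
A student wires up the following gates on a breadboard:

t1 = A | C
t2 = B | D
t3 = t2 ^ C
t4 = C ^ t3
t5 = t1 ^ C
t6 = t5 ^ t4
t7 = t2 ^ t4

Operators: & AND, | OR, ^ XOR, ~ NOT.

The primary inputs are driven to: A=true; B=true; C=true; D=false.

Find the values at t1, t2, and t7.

t1 = true, t2 = true, t7 = false

t1 = A OR C = true OR true = true
t2 = B OR D = true OR false = true
t3 = t2 XOR C = true XOR true = false
t4 = C XOR t3 = true XOR false = true
t7 = t2 XOR t4 = true XOR true = false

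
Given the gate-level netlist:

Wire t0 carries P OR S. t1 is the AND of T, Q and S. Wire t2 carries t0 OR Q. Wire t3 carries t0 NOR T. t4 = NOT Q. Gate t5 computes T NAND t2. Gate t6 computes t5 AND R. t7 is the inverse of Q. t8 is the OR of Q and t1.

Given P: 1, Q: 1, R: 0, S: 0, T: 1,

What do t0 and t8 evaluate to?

t0 = 1, t8 = 1

t0 = P OR S = 1 OR 0 = 1
t1 = T AND Q AND S = 1 AND 1 AND 0 = 0
t8 = Q OR t1 = 1 OR 0 = 1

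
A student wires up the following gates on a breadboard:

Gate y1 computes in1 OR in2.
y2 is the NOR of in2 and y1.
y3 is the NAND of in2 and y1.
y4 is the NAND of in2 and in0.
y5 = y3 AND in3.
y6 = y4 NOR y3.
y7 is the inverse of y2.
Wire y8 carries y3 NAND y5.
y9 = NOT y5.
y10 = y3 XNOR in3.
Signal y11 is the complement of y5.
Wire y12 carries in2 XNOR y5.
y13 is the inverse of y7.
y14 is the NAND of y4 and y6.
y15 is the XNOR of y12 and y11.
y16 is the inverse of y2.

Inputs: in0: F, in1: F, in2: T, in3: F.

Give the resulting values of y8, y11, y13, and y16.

y1 = in1 OR in2 = F OR T = T
y2 = in2 NOR y1 = T NOR T = F
y3 = in2 NAND y1 = T NAND T = F
y5 = y3 AND in3 = F AND F = F
y7 = NOT y2 = NOT F = T
y8 = y3 NAND y5 = F NAND F = T
y11 = NOT y5 = NOT F = T
y13 = NOT y7 = NOT T = F
y16 = NOT y2 = NOT F = T

y8 = T, y11 = T, y13 = F, y16 = T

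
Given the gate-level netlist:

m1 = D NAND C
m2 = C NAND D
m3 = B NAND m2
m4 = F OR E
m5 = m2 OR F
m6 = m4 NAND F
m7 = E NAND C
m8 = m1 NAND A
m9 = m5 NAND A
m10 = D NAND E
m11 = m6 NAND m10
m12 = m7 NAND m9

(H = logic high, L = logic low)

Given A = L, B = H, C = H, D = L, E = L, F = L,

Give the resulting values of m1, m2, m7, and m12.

m1 = D NAND C = L NAND H = H
m2 = C NAND D = H NAND L = H
m5 = m2 OR F = H OR L = H
m7 = E NAND C = L NAND H = H
m9 = m5 NAND A = H NAND L = H
m12 = m7 NAND m9 = H NAND H = L

m1 = H  m2 = H  m7 = H  m12 = L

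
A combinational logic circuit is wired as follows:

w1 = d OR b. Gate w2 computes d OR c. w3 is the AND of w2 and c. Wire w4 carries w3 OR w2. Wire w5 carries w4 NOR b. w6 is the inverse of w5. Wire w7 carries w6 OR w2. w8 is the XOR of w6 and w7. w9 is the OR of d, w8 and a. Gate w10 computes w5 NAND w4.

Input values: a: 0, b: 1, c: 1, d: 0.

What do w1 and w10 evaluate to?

w1 = 1, w10 = 1

w1 = d OR b = 0 OR 1 = 1
w2 = d OR c = 0 OR 1 = 1
w3 = w2 AND c = 1 AND 1 = 1
w4 = w3 OR w2 = 1 OR 1 = 1
w5 = w4 NOR b = 1 NOR 1 = 0
w10 = w5 NAND w4 = 0 NAND 1 = 1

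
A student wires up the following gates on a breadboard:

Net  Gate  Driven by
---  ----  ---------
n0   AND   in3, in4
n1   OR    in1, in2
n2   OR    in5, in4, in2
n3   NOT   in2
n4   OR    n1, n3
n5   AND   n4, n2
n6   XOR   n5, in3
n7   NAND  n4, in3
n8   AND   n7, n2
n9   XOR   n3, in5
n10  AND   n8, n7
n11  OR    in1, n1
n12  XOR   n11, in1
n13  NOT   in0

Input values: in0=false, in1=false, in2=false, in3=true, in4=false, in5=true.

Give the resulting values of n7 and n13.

n7 = false, n13 = true

n1 = in1 OR in2 = false OR false = false
n3 = NOT in2 = NOT false = true
n4 = n1 OR n3 = false OR true = true
n7 = n4 NAND in3 = true NAND true = false
n13 = NOT in0 = NOT false = true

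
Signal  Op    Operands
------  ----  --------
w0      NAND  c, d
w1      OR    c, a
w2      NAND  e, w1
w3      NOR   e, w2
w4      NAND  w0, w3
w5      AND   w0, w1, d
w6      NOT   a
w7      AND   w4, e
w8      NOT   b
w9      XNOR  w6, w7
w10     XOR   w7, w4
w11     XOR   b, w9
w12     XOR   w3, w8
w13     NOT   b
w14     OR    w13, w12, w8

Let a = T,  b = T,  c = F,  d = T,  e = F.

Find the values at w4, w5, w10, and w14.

w0 = c NAND d = F NAND T = T
w1 = c OR a = F OR T = T
w2 = e NAND w1 = F NAND T = T
w3 = e NOR w2 = F NOR T = F
w4 = w0 NAND w3 = T NAND F = T
w5 = w0 AND w1 AND d = T AND T AND T = T
w7 = w4 AND e = T AND F = F
w8 = NOT b = NOT T = F
w10 = w7 XOR w4 = F XOR T = T
w12 = w3 XOR w8 = F XOR F = F
w13 = NOT b = NOT T = F
w14 = w13 OR w12 OR w8 = F OR F OR F = F

w4 = T; w5 = T; w10 = T; w14 = F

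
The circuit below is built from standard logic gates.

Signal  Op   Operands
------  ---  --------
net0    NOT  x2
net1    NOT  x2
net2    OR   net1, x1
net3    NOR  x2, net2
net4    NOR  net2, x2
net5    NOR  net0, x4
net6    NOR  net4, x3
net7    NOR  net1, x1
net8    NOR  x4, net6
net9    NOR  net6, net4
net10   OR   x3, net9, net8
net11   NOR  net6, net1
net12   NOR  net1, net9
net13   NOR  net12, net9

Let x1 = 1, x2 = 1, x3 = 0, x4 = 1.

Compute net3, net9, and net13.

net3 = 0, net9 = 0, net13 = 0

net1 = NOT x2 = NOT 1 = 0
net2 = net1 OR x1 = 0 OR 1 = 1
net3 = x2 NOR net2 = 1 NOR 1 = 0
net4 = net2 NOR x2 = 1 NOR 1 = 0
net6 = net4 NOR x3 = 0 NOR 0 = 1
net9 = net6 NOR net4 = 1 NOR 0 = 0
net12 = net1 NOR net9 = 0 NOR 0 = 1
net13 = net12 NOR net9 = 1 NOR 0 = 0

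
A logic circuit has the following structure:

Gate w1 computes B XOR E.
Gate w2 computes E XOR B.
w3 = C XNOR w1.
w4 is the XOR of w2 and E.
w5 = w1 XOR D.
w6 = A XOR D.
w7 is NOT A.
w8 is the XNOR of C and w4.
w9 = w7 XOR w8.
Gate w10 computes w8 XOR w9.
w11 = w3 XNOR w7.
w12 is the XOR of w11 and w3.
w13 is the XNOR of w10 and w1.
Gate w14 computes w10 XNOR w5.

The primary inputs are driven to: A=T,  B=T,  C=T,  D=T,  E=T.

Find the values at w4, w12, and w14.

w4 = T, w12 = T, w14 = F

w1 = B XOR E = T XOR T = F
w2 = E XOR B = T XOR T = F
w3 = C XNOR w1 = T XNOR F = F
w4 = w2 XOR E = F XOR T = T
w5 = w1 XOR D = F XOR T = T
w7 = NOT A = NOT T = F
w8 = C XNOR w4 = T XNOR T = T
w9 = w7 XOR w8 = F XOR T = T
w10 = w8 XOR w9 = T XOR T = F
w11 = w3 XNOR w7 = F XNOR F = T
w12 = w11 XOR w3 = T XOR F = T
w14 = w10 XNOR w5 = F XNOR T = F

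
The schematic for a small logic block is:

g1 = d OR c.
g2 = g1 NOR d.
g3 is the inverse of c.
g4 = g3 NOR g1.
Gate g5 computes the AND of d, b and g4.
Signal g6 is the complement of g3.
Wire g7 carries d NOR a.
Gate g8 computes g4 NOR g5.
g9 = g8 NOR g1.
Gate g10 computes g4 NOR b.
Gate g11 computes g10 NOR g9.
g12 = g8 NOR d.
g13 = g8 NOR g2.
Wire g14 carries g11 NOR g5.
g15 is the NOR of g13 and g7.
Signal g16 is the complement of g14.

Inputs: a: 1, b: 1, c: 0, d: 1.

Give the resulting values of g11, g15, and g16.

g1 = d OR c = 1 OR 0 = 1
g2 = g1 NOR d = 1 NOR 1 = 0
g3 = NOT c = NOT 0 = 1
g4 = g3 NOR g1 = 1 NOR 1 = 0
g5 = d AND b AND g4 = 1 AND 1 AND 0 = 0
g7 = d NOR a = 1 NOR 1 = 0
g8 = g4 NOR g5 = 0 NOR 0 = 1
g9 = g8 NOR g1 = 1 NOR 1 = 0
g10 = g4 NOR b = 0 NOR 1 = 0
g11 = g10 NOR g9 = 0 NOR 0 = 1
g13 = g8 NOR g2 = 1 NOR 0 = 0
g14 = g11 NOR g5 = 1 NOR 0 = 0
g15 = g13 NOR g7 = 0 NOR 0 = 1
g16 = NOT g14 = NOT 0 = 1

g11 = 1; g15 = 1; g16 = 1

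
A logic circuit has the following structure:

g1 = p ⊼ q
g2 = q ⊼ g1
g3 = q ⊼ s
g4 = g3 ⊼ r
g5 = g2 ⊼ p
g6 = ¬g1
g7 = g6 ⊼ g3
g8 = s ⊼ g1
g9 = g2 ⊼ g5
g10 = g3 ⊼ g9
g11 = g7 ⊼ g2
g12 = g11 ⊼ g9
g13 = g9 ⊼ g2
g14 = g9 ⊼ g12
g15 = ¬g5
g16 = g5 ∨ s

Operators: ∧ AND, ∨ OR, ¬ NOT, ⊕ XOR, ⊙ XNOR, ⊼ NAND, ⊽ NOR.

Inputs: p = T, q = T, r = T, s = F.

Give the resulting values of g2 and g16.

g1 = p NAND q = T NAND T = F
g2 = q NAND g1 = T NAND F = T
g5 = g2 NAND p = T NAND T = F
g16 = g5 OR s = F OR F = F

g2 = T, g16 = F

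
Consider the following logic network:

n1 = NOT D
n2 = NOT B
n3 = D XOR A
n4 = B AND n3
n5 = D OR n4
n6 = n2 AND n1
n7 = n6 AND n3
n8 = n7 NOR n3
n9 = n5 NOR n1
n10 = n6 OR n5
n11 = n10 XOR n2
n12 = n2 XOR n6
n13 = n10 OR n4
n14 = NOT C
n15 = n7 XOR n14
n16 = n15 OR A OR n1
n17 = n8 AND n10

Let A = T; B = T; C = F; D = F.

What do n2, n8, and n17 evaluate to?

n2 = F  n8 = F  n17 = F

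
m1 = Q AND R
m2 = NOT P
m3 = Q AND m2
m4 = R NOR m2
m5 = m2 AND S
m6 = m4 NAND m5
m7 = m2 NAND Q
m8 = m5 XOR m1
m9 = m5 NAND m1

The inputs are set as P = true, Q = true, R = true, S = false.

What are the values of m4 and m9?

m1 = Q AND R = true AND true = true
m2 = NOT P = NOT true = false
m4 = R NOR m2 = true NOR false = false
m5 = m2 AND S = false AND false = false
m9 = m5 NAND m1 = false NAND true = true

m4 = false, m9 = true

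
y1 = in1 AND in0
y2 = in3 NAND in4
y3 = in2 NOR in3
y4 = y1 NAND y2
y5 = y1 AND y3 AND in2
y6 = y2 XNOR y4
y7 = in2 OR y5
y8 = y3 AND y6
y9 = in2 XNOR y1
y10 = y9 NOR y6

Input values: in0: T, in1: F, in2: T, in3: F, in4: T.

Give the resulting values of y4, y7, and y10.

y4 = T, y7 = T, y10 = F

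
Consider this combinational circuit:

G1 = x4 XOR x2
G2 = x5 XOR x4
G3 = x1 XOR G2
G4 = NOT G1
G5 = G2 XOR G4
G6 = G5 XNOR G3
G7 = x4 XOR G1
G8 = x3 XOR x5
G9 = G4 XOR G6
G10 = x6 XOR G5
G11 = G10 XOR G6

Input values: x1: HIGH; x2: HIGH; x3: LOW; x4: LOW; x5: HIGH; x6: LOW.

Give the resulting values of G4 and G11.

G4 = LOW, G11 = HIGH

G1 = x4 XOR x2 = LOW XOR HIGH = HIGH
G2 = x5 XOR x4 = HIGH XOR LOW = HIGH
G3 = x1 XOR G2 = HIGH XOR HIGH = LOW
G4 = NOT G1 = NOT HIGH = LOW
G5 = G2 XOR G4 = HIGH XOR LOW = HIGH
G6 = G5 XNOR G3 = HIGH XNOR LOW = LOW
G10 = x6 XOR G5 = LOW XOR HIGH = HIGH
G11 = G10 XOR G6 = HIGH XOR LOW = HIGH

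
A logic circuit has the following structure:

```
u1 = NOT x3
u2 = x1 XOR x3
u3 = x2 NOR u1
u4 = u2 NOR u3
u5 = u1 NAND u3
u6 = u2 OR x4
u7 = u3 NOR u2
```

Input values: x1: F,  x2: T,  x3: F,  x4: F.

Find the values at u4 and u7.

u4 = T, u7 = T

u1 = NOT x3 = NOT F = T
u2 = x1 XOR x3 = F XOR F = F
u3 = x2 NOR u1 = T NOR T = F
u4 = u2 NOR u3 = F NOR F = T
u7 = u3 NOR u2 = F NOR F = T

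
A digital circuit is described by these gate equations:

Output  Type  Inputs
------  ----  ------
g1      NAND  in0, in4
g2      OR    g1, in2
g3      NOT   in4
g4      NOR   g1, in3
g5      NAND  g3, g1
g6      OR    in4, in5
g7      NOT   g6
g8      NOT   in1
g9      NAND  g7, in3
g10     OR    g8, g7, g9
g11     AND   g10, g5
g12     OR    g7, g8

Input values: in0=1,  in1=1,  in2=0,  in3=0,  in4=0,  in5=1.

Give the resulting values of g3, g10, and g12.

g3 = 1, g10 = 1, g12 = 0

g3 = NOT in4 = NOT 0 = 1
g6 = in4 OR in5 = 0 OR 1 = 1
g7 = NOT g6 = NOT 1 = 0
g8 = NOT in1 = NOT 1 = 0
g9 = g7 NAND in3 = 0 NAND 0 = 1
g10 = g8 OR g7 OR g9 = 0 OR 0 OR 1 = 1
g12 = g7 OR g8 = 0 OR 0 = 0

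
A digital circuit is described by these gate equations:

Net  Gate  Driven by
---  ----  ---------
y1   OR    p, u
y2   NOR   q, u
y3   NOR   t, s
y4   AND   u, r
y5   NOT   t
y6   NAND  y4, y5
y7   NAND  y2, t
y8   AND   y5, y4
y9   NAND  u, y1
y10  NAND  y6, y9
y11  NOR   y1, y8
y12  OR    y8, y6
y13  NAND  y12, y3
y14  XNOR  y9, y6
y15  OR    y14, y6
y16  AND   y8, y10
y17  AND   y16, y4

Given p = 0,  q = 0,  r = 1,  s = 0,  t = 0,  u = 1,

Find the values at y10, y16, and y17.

y1 = p OR u = 0 OR 1 = 1
y4 = u AND r = 1 AND 1 = 1
y5 = NOT t = NOT 0 = 1
y6 = y4 NAND y5 = 1 NAND 1 = 0
y8 = y5 AND y4 = 1 AND 1 = 1
y9 = u NAND y1 = 1 NAND 1 = 0
y10 = y6 NAND y9 = 0 NAND 0 = 1
y16 = y8 AND y10 = 1 AND 1 = 1
y17 = y16 AND y4 = 1 AND 1 = 1

y10 = 1, y16 = 1, y17 = 1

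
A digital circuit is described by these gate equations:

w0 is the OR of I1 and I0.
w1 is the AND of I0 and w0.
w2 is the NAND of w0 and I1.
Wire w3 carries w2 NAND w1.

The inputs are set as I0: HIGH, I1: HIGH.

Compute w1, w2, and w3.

w1 = HIGH; w2 = LOW; w3 = HIGH

w0 = I1 OR I0 = HIGH OR HIGH = HIGH
w1 = I0 AND w0 = HIGH AND HIGH = HIGH
w2 = w0 NAND I1 = HIGH NAND HIGH = LOW
w3 = w2 NAND w1 = LOW NAND HIGH = HIGH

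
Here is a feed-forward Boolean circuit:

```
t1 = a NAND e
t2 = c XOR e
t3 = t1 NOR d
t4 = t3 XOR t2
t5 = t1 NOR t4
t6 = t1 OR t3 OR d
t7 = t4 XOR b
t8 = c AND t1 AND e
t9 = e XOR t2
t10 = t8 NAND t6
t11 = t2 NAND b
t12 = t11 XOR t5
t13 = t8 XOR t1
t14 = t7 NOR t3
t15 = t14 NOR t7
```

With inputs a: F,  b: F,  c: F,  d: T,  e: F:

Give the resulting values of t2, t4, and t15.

t2 = F, t4 = F, t15 = F

t1 = a NAND e = F NAND F = T
t2 = c XOR e = F XOR F = F
t3 = t1 NOR d = T NOR T = F
t4 = t3 XOR t2 = F XOR F = F
t7 = t4 XOR b = F XOR F = F
t14 = t7 NOR t3 = F NOR F = T
t15 = t14 NOR t7 = T NOR F = F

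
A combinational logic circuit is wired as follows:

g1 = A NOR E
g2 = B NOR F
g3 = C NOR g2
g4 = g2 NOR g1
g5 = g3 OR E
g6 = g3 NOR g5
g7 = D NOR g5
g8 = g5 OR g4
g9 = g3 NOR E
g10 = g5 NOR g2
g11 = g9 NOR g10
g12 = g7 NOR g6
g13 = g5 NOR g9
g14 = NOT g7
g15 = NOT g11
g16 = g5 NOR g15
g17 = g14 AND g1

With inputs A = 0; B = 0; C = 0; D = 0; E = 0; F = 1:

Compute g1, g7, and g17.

g1 = 1  g7 = 0  g17 = 1

g1 = A NOR E = 0 NOR 0 = 1
g2 = B NOR F = 0 NOR 1 = 0
g3 = C NOR g2 = 0 NOR 0 = 1
g5 = g3 OR E = 1 OR 0 = 1
g7 = D NOR g5 = 0 NOR 1 = 0
g14 = NOT g7 = NOT 0 = 1
g17 = g14 AND g1 = 1 AND 1 = 1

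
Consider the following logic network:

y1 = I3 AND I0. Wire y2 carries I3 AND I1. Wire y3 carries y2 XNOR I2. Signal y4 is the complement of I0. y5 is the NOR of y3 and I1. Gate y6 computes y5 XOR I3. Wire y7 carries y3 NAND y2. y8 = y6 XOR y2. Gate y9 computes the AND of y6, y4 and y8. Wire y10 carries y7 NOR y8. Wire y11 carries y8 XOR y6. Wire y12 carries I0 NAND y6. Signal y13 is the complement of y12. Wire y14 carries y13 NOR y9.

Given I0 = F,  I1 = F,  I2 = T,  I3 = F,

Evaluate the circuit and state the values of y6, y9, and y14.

y2 = I3 AND I1 = F AND F = F
y3 = y2 XNOR I2 = F XNOR T = F
y4 = NOT I0 = NOT F = T
y5 = y3 NOR I1 = F NOR F = T
y6 = y5 XOR I3 = T XOR F = T
y8 = y6 XOR y2 = T XOR F = T
y9 = y6 AND y4 AND y8 = T AND T AND T = T
y12 = I0 NAND y6 = F NAND T = T
y13 = NOT y12 = NOT T = F
y14 = y13 NOR y9 = F NOR T = F

y6 = T, y9 = T, y14 = F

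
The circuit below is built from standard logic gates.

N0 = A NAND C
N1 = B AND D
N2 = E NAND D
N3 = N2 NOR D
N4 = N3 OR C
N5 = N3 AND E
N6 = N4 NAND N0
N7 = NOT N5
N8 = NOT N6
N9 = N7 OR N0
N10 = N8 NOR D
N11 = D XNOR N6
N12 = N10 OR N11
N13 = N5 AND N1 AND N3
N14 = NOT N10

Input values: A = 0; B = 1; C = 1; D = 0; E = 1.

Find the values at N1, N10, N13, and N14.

N0 = A NAND C = 0 NAND 1 = 1
N1 = B AND D = 1 AND 0 = 0
N2 = E NAND D = 1 NAND 0 = 1
N3 = N2 NOR D = 1 NOR 0 = 0
N4 = N3 OR C = 0 OR 1 = 1
N5 = N3 AND E = 0 AND 1 = 0
N6 = N4 NAND N0 = 1 NAND 1 = 0
N8 = NOT N6 = NOT 0 = 1
N10 = N8 NOR D = 1 NOR 0 = 0
N13 = N5 AND N1 AND N3 = 0 AND 0 AND 0 = 0
N14 = NOT N10 = NOT 0 = 1

N1 = 0  N10 = 0  N13 = 0  N14 = 1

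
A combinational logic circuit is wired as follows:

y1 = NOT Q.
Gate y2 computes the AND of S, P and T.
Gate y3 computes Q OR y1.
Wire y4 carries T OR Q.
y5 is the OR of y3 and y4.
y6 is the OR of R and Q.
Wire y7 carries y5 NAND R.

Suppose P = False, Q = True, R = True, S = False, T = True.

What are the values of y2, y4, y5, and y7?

y2 = False, y4 = True, y5 = True, y7 = False

y1 = NOT Q = NOT True = False
y2 = S AND P AND T = False AND False AND True = False
y3 = Q OR y1 = True OR False = True
y4 = T OR Q = True OR True = True
y5 = y3 OR y4 = True OR True = True
y7 = y5 NAND R = True NAND True = False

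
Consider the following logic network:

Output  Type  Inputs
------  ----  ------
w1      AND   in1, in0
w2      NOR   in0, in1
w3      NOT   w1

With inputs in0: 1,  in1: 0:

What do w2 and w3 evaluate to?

w2 = 0  w3 = 1

w1 = in1 AND in0 = 0 AND 1 = 0
w2 = in0 NOR in1 = 1 NOR 0 = 0
w3 = NOT w1 = NOT 0 = 1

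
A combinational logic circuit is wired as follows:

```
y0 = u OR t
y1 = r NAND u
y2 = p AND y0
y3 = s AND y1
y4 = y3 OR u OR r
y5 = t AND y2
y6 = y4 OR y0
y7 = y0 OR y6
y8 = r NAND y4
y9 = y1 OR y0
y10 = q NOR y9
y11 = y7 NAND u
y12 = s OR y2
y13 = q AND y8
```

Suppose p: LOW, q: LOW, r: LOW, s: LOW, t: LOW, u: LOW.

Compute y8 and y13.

y8 = HIGH; y13 = LOW

y1 = r NAND u = LOW NAND LOW = HIGH
y3 = s AND y1 = LOW AND HIGH = LOW
y4 = y3 OR u OR r = LOW OR LOW OR LOW = LOW
y8 = r NAND y4 = LOW NAND LOW = HIGH
y13 = q AND y8 = LOW AND HIGH = LOW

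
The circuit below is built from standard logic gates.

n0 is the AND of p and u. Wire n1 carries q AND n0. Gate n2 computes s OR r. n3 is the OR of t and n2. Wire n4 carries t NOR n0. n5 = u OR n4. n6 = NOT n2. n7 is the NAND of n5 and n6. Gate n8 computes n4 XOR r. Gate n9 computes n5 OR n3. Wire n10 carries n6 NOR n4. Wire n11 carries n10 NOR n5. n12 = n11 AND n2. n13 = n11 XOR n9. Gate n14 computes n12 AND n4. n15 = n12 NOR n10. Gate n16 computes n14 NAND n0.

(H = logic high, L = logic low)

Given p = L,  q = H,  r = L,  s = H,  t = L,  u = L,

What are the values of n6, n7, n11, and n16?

n6 = L; n7 = H; n11 = L; n16 = H

n0 = p AND u = L AND L = L
n2 = s OR r = H OR L = H
n4 = t NOR n0 = L NOR L = H
n5 = u OR n4 = L OR H = H
n6 = NOT n2 = NOT H = L
n7 = n5 NAND n6 = H NAND L = H
n10 = n6 NOR n4 = L NOR H = L
n11 = n10 NOR n5 = L NOR H = L
n12 = n11 AND n2 = L AND H = L
n14 = n12 AND n4 = L AND H = L
n16 = n14 NAND n0 = L NAND L = H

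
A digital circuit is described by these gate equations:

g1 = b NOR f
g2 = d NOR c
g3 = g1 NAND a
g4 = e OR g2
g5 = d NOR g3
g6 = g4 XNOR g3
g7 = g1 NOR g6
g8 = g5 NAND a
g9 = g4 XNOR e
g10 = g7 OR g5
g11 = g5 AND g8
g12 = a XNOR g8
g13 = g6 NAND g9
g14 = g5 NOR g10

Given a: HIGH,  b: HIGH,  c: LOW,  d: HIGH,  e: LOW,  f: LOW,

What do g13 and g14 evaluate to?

g13 = HIGH, g14 = LOW

g1 = b NOR f = HIGH NOR LOW = LOW
g2 = d NOR c = HIGH NOR LOW = LOW
g3 = g1 NAND a = LOW NAND HIGH = HIGH
g4 = e OR g2 = LOW OR LOW = LOW
g5 = d NOR g3 = HIGH NOR HIGH = LOW
g6 = g4 XNOR g3 = LOW XNOR HIGH = LOW
g7 = g1 NOR g6 = LOW NOR LOW = HIGH
g9 = g4 XNOR e = LOW XNOR LOW = HIGH
g10 = g7 OR g5 = HIGH OR LOW = HIGH
g13 = g6 NAND g9 = LOW NAND HIGH = HIGH
g14 = g5 NOR g10 = LOW NOR HIGH = LOW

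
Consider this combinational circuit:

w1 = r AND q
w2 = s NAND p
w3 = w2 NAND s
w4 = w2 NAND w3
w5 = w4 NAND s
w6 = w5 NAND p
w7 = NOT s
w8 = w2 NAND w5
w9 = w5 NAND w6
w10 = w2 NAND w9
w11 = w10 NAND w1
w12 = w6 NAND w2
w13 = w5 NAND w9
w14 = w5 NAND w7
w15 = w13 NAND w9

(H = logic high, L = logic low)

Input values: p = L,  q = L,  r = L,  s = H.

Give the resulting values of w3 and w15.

w3 = L, w15 = L

w2 = s NAND p = H NAND L = H
w3 = w2 NAND s = H NAND H = L
w4 = w2 NAND w3 = H NAND L = H
w5 = w4 NAND s = H NAND H = L
w6 = w5 NAND p = L NAND L = H
w9 = w5 NAND w6 = L NAND H = H
w13 = w5 NAND w9 = L NAND H = H
w15 = w13 NAND w9 = H NAND H = L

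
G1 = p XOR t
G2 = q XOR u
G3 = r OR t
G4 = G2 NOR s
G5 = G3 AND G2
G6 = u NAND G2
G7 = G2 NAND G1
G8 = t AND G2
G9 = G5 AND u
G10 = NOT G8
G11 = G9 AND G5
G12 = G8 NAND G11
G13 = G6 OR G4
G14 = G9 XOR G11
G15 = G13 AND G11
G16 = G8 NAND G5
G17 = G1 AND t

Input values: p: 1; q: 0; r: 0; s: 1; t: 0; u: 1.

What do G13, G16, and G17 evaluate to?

G1 = p XOR t = 1 XOR 0 = 1
G2 = q XOR u = 0 XOR 1 = 1
G3 = r OR t = 0 OR 0 = 0
G4 = G2 NOR s = 1 NOR 1 = 0
G5 = G3 AND G2 = 0 AND 1 = 0
G6 = u NAND G2 = 1 NAND 1 = 0
G8 = t AND G2 = 0 AND 1 = 0
G13 = G6 OR G4 = 0 OR 0 = 0
G16 = G8 NAND G5 = 0 NAND 0 = 1
G17 = G1 AND t = 1 AND 0 = 0

G13 = 0, G16 = 1, G17 = 0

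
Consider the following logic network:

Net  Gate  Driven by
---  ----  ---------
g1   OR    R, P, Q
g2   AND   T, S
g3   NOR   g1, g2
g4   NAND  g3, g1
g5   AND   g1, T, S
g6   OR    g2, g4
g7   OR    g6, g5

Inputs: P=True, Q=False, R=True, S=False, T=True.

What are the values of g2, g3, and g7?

g2 = False; g3 = False; g7 = True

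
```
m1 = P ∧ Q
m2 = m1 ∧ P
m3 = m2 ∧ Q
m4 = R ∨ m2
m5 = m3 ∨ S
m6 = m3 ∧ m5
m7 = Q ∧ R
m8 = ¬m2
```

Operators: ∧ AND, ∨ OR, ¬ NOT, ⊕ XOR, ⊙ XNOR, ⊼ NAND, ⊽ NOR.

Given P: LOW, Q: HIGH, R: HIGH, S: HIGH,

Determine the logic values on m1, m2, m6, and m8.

m1 = LOW, m2 = LOW, m6 = LOW, m8 = HIGH

m1 = P AND Q = LOW AND HIGH = LOW
m2 = m1 AND P = LOW AND LOW = LOW
m3 = m2 AND Q = LOW AND HIGH = LOW
m5 = m3 OR S = LOW OR HIGH = HIGH
m6 = m3 AND m5 = LOW AND HIGH = LOW
m8 = NOT m2 = NOT LOW = HIGH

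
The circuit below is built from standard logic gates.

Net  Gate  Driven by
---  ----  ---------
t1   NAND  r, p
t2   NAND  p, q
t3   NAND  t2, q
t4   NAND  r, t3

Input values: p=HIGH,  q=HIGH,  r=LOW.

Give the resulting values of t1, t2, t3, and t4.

t1 = r NAND p = LOW NAND HIGH = HIGH
t2 = p NAND q = HIGH NAND HIGH = LOW
t3 = t2 NAND q = LOW NAND HIGH = HIGH
t4 = r NAND t3 = LOW NAND HIGH = HIGH

t1 = HIGH, t2 = LOW, t3 = HIGH, t4 = HIGH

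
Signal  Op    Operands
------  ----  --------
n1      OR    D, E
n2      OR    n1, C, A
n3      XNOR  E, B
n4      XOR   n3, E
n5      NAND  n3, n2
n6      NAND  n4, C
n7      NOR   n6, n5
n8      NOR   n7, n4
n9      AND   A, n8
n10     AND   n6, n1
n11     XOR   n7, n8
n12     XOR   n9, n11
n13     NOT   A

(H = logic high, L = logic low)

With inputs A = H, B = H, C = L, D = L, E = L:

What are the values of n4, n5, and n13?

n4 = L; n5 = H; n13 = L

n1 = D OR E = L OR L = L
n2 = n1 OR C OR A = L OR L OR H = H
n3 = E XNOR B = L XNOR H = L
n4 = n3 XOR E = L XOR L = L
n5 = n3 NAND n2 = L NAND H = H
n13 = NOT A = NOT H = L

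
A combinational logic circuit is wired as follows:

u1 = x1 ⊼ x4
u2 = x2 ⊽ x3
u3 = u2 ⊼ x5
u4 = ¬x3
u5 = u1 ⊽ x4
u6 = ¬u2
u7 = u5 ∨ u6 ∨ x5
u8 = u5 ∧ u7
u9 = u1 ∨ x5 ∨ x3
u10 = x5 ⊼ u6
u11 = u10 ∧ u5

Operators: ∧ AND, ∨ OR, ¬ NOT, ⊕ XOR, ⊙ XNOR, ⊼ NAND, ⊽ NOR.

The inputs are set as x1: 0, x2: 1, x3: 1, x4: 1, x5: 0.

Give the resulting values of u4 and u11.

u1 = x1 NAND x4 = 0 NAND 1 = 1
u2 = x2 NOR x3 = 1 NOR 1 = 0
u4 = NOT x3 = NOT 1 = 0
u5 = u1 NOR x4 = 1 NOR 1 = 0
u6 = NOT u2 = NOT 0 = 1
u10 = x5 NAND u6 = 0 NAND 1 = 1
u11 = u10 AND u5 = 1 AND 0 = 0

u4 = 0  u11 = 0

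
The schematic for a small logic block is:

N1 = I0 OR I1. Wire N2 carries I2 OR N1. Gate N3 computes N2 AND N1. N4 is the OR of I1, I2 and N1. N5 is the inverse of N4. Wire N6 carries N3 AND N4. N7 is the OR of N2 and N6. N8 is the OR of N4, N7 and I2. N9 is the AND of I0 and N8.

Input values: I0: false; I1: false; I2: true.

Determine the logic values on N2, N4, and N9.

N1 = I0 OR I1 = false OR false = false
N2 = I2 OR N1 = true OR false = true
N3 = N2 AND N1 = true AND false = false
N4 = I1 OR I2 OR N1 = false OR true OR false = true
N6 = N3 AND N4 = false AND true = false
N7 = N2 OR N6 = true OR false = true
N8 = N4 OR N7 OR I2 = true OR true OR true = true
N9 = I0 AND N8 = false AND true = false

N2 = true, N4 = true, N9 = false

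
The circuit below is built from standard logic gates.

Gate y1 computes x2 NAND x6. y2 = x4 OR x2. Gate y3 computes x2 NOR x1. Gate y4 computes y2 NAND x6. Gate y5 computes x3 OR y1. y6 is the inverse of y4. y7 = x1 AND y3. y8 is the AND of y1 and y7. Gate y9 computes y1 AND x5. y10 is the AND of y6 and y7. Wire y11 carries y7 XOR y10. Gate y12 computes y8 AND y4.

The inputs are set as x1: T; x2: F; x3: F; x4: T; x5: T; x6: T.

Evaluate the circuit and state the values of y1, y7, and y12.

y1 = x2 NAND x6 = F NAND T = T
y2 = x4 OR x2 = T OR F = T
y3 = x2 NOR x1 = F NOR T = F
y4 = y2 NAND x6 = T NAND T = F
y7 = x1 AND y3 = T AND F = F
y8 = y1 AND y7 = T AND F = F
y12 = y8 AND y4 = F AND F = F

y1 = T, y7 = F, y12 = F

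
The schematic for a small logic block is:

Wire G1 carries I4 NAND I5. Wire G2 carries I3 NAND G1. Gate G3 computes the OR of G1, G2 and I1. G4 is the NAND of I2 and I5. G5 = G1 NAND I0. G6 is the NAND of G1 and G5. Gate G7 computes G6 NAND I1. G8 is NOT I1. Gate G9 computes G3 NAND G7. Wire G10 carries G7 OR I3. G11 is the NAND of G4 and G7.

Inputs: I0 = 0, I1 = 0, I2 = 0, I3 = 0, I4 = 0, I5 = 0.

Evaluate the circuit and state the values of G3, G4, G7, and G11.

G3 = 1, G4 = 1, G7 = 1, G11 = 0

G1 = I4 NAND I5 = 0 NAND 0 = 1
G2 = I3 NAND G1 = 0 NAND 1 = 1
G3 = G1 OR G2 OR I1 = 1 OR 1 OR 0 = 1
G4 = I2 NAND I5 = 0 NAND 0 = 1
G5 = G1 NAND I0 = 1 NAND 0 = 1
G6 = G1 NAND G5 = 1 NAND 1 = 0
G7 = G6 NAND I1 = 0 NAND 0 = 1
G11 = G4 NAND G7 = 1 NAND 1 = 0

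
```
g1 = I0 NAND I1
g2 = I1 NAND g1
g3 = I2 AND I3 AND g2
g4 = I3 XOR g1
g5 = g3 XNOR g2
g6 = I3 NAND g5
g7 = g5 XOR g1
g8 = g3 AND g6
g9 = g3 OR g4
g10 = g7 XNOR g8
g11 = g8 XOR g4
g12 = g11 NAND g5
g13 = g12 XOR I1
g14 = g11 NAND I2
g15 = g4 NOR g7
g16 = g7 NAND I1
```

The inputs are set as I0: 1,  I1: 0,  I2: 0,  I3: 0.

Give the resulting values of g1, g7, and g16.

g1 = 1; g7 = 1; g16 = 1

g1 = I0 NAND I1 = 1 NAND 0 = 1
g2 = I1 NAND g1 = 0 NAND 1 = 1
g3 = I2 AND I3 AND g2 = 0 AND 0 AND 1 = 0
g5 = g3 XNOR g2 = 0 XNOR 1 = 0
g7 = g5 XOR g1 = 0 XOR 1 = 1
g16 = g7 NAND I1 = 1 NAND 0 = 1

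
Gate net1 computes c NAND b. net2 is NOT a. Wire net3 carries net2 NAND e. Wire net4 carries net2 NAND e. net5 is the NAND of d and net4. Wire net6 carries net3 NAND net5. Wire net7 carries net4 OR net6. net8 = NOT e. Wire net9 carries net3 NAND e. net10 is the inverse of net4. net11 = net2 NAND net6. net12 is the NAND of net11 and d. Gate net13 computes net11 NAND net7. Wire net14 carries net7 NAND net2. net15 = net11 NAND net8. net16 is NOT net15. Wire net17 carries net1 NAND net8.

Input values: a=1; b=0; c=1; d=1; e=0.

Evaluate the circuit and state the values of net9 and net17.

net9 = 1  net17 = 0

net1 = c NAND b = 1 NAND 0 = 1
net2 = NOT a = NOT 1 = 0
net3 = net2 NAND e = 0 NAND 0 = 1
net8 = NOT e = NOT 0 = 1
net9 = net3 NAND e = 1 NAND 0 = 1
net17 = net1 NAND net8 = 1 NAND 1 = 0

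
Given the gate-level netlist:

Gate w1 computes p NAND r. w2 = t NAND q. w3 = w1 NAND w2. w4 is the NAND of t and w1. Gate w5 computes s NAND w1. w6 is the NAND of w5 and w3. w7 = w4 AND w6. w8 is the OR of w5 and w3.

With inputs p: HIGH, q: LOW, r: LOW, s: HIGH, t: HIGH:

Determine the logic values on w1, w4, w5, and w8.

w1 = HIGH, w4 = LOW, w5 = LOW, w8 = LOW

w1 = p NAND r = HIGH NAND LOW = HIGH
w2 = t NAND q = HIGH NAND LOW = HIGH
w3 = w1 NAND w2 = HIGH NAND HIGH = LOW
w4 = t NAND w1 = HIGH NAND HIGH = LOW
w5 = s NAND w1 = HIGH NAND HIGH = LOW
w8 = w5 OR w3 = LOW OR LOW = LOW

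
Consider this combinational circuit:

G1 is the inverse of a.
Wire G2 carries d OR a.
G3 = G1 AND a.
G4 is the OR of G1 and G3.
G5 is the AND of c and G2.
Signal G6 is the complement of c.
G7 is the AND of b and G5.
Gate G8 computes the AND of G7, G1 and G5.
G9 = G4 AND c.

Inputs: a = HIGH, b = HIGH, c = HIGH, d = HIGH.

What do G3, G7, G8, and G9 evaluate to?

G1 = NOT a = NOT HIGH = LOW
G2 = d OR a = HIGH OR HIGH = HIGH
G3 = G1 AND a = LOW AND HIGH = LOW
G4 = G1 OR G3 = LOW OR LOW = LOW
G5 = c AND G2 = HIGH AND HIGH = HIGH
G7 = b AND G5 = HIGH AND HIGH = HIGH
G8 = G7 AND G1 AND G5 = HIGH AND LOW AND HIGH = LOW
G9 = G4 AND c = LOW AND HIGH = LOW

G3 = LOW, G7 = HIGH, G8 = LOW, G9 = LOW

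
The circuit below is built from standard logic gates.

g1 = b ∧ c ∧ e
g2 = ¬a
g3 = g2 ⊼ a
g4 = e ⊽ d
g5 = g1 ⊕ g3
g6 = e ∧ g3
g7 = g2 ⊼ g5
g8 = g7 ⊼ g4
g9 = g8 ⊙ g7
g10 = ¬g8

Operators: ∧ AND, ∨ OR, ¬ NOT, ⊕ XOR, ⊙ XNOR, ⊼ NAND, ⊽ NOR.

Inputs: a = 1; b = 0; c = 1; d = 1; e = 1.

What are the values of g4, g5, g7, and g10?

g1 = b AND c AND e = 0 AND 1 AND 1 = 0
g2 = NOT a = NOT 1 = 0
g3 = g2 NAND a = 0 NAND 1 = 1
g4 = e NOR d = 1 NOR 1 = 0
g5 = g1 XOR g3 = 0 XOR 1 = 1
g7 = g2 NAND g5 = 0 NAND 1 = 1
g8 = g7 NAND g4 = 1 NAND 0 = 1
g10 = NOT g8 = NOT 1 = 0

g4 = 0; g5 = 1; g7 = 1; g10 = 0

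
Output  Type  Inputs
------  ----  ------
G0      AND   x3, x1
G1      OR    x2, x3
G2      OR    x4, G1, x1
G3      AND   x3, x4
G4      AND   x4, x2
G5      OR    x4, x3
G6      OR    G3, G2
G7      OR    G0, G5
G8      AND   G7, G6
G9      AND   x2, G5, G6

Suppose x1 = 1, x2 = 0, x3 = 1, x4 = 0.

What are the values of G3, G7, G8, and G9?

G0 = x3 AND x1 = 1 AND 1 = 1
G1 = x2 OR x3 = 0 OR 1 = 1
G2 = x4 OR G1 OR x1 = 0 OR 1 OR 1 = 1
G3 = x3 AND x4 = 1 AND 0 = 0
G5 = x4 OR x3 = 0 OR 1 = 1
G6 = G3 OR G2 = 0 OR 1 = 1
G7 = G0 OR G5 = 1 OR 1 = 1
G8 = G7 AND G6 = 1 AND 1 = 1
G9 = x2 AND G5 AND G6 = 0 AND 1 AND 1 = 0

G3 = 0  G7 = 1  G8 = 1  G9 = 0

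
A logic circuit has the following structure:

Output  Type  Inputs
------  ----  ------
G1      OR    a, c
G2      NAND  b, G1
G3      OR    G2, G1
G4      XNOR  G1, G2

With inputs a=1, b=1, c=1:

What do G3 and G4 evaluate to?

G1 = a OR c = 1 OR 1 = 1
G2 = b NAND G1 = 1 NAND 1 = 0
G3 = G2 OR G1 = 0 OR 1 = 1
G4 = G1 XNOR G2 = 1 XNOR 0 = 0

G3 = 1; G4 = 0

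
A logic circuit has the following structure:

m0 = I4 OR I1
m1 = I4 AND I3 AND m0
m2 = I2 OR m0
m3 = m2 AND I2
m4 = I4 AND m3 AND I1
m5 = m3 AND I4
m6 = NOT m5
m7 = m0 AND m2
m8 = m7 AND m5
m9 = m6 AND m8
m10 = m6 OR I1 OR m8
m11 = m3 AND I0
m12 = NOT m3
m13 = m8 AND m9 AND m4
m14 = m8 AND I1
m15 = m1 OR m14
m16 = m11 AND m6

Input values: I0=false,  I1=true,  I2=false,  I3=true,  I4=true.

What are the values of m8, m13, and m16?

m8 = false  m13 = false  m16 = false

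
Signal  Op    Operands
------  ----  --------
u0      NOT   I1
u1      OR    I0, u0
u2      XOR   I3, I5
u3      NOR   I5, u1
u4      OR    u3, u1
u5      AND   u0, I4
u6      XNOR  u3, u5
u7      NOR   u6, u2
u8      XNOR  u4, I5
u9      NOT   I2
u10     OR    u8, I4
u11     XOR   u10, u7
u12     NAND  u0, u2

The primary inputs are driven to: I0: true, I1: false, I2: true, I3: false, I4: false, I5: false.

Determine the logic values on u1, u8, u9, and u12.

u0 = NOT I1 = NOT false = true
u1 = I0 OR u0 = true OR true = true
u2 = I3 XOR I5 = false XOR false = false
u3 = I5 NOR u1 = false NOR true = false
u4 = u3 OR u1 = false OR true = true
u8 = u4 XNOR I5 = true XNOR false = false
u9 = NOT I2 = NOT true = false
u12 = u0 NAND u2 = true NAND false = true

u1 = true, u8 = false, u9 = false, u12 = true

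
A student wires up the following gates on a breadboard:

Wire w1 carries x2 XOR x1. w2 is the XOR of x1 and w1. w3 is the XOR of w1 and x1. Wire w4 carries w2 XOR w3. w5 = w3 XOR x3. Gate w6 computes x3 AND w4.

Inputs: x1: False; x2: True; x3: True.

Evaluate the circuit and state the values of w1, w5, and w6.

w1 = True, w5 = False, w6 = False

w1 = x2 XOR x1 = True XOR False = True
w2 = x1 XOR w1 = False XOR True = True
w3 = w1 XOR x1 = True XOR False = True
w4 = w2 XOR w3 = True XOR True = False
w5 = w3 XOR x3 = True XOR True = False
w6 = x3 AND w4 = True AND False = False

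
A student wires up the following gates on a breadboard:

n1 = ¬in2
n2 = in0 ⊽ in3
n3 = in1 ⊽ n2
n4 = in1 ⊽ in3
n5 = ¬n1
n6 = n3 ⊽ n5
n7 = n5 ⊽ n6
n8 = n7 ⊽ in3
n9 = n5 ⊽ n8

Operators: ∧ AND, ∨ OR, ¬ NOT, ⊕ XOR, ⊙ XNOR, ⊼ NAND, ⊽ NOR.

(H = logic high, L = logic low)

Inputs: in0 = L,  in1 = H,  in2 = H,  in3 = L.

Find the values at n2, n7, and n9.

n1 = NOT in2 = NOT H = L
n2 = in0 NOR in3 = L NOR L = H
n3 = in1 NOR n2 = H NOR H = L
n5 = NOT n1 = NOT L = H
n6 = n3 NOR n5 = L NOR H = L
n7 = n5 NOR n6 = H NOR L = L
n8 = n7 NOR in3 = L NOR L = H
n9 = n5 NOR n8 = H NOR H = L

n2 = H  n7 = L  n9 = L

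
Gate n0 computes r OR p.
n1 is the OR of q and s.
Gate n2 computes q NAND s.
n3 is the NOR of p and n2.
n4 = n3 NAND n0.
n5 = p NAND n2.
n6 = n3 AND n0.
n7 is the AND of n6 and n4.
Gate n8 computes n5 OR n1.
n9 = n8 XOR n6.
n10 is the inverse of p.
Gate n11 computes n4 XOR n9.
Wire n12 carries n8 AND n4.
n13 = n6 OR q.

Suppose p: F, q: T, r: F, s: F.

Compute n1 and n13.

n1 = T, n13 = T

n0 = r OR p = F OR F = F
n1 = q OR s = T OR F = T
n2 = q NAND s = T NAND F = T
n3 = p NOR n2 = F NOR T = F
n6 = n3 AND n0 = F AND F = F
n13 = n6 OR q = F OR T = T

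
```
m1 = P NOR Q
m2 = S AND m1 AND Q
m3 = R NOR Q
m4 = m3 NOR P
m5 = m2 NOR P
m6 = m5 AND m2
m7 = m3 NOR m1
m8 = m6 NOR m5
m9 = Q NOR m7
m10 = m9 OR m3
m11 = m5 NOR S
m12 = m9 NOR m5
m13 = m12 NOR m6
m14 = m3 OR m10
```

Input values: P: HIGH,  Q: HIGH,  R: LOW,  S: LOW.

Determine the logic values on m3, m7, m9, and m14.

m1 = P NOR Q = HIGH NOR HIGH = LOW
m3 = R NOR Q = LOW NOR HIGH = LOW
m7 = m3 NOR m1 = LOW NOR LOW = HIGH
m9 = Q NOR m7 = HIGH NOR HIGH = LOW
m10 = m9 OR m3 = LOW OR LOW = LOW
m14 = m3 OR m10 = LOW OR LOW = LOW

m3 = LOW; m7 = HIGH; m9 = LOW; m14 = LOW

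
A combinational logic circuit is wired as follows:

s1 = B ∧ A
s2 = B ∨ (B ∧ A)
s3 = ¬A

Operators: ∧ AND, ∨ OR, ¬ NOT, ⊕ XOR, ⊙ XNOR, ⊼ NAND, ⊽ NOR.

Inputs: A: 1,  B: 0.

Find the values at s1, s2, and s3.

s1 = 0  s2 = 0  s3 = 0

s1 = 0 ∧ 1 = 0
s2 = 0 ∨ (0 ∧ 1) = 0
s3 = ¬1 = 0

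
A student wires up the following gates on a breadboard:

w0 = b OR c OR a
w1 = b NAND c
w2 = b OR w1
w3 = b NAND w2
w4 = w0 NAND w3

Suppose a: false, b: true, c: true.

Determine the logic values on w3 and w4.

w0 = b OR c OR a = true OR true OR false = true
w1 = b NAND c = true NAND true = false
w2 = b OR w1 = true OR false = true
w3 = b NAND w2 = true NAND true = false
w4 = w0 NAND w3 = true NAND false = true

w3 = false, w4 = true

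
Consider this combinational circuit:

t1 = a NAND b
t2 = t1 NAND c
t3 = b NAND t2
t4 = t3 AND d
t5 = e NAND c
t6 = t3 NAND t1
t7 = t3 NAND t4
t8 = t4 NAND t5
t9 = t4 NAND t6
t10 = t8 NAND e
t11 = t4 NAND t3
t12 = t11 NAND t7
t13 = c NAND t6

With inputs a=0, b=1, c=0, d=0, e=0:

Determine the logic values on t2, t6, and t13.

t1 = a NAND b = 0 NAND 1 = 1
t2 = t1 NAND c = 1 NAND 0 = 1
t3 = b NAND t2 = 1 NAND 1 = 0
t6 = t3 NAND t1 = 0 NAND 1 = 1
t13 = c NAND t6 = 0 NAND 1 = 1

t2 = 1  t6 = 1  t13 = 1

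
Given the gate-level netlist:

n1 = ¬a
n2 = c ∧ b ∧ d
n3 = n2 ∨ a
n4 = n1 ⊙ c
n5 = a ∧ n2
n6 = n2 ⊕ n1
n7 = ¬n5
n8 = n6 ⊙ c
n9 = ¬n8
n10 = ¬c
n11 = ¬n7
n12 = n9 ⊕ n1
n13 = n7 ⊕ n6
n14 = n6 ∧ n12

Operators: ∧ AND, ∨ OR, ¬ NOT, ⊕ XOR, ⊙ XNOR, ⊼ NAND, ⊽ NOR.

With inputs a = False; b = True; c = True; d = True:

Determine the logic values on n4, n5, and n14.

n4 = True  n5 = False  n14 = False

n1 = NOT a = NOT False = True
n2 = c AND b AND d = True AND True AND True = True
n4 = n1 XNOR c = True XNOR True = True
n5 = a AND n2 = False AND True = False
n6 = n2 XOR n1 = True XOR True = False
n8 = n6 XNOR c = False XNOR True = False
n9 = NOT n8 = NOT False = True
n12 = n9 XOR n1 = True XOR True = False
n14 = n6 AND n12 = False AND False = False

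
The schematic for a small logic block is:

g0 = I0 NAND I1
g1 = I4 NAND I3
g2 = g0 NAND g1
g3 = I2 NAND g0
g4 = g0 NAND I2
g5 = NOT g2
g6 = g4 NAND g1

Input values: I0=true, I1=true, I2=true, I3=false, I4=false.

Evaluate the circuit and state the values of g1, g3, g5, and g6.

g0 = I0 NAND I1 = true NAND true = false
g1 = I4 NAND I3 = false NAND false = true
g2 = g0 NAND g1 = false NAND true = true
g3 = I2 NAND g0 = true NAND false = true
g4 = g0 NAND I2 = false NAND true = true
g5 = NOT g2 = NOT true = false
g6 = g4 NAND g1 = true NAND true = false

g1 = true; g3 = true; g5 = false; g6 = false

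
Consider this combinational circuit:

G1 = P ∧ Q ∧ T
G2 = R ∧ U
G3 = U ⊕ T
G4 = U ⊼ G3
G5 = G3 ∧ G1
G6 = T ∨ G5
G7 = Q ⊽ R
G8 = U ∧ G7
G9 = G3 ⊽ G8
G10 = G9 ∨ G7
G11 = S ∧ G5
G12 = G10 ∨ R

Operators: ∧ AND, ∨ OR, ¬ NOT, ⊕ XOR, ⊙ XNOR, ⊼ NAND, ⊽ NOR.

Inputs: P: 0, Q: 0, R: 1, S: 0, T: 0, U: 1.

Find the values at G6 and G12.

G6 = 0; G12 = 1

G1 = P AND Q AND T = 0 AND 0 AND 0 = 0
G3 = U XOR T = 1 XOR 0 = 1
G5 = G3 AND G1 = 1 AND 0 = 0
G6 = T OR G5 = 0 OR 0 = 0
G7 = Q NOR R = 0 NOR 1 = 0
G8 = U AND G7 = 1 AND 0 = 0
G9 = G3 NOR G8 = 1 NOR 0 = 0
G10 = G9 OR G7 = 0 OR 0 = 0
G12 = G10 OR R = 0 OR 1 = 1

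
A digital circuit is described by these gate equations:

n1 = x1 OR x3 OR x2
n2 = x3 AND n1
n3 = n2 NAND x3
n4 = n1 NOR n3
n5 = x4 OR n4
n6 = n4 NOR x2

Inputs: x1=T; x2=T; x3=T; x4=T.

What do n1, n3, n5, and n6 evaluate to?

n1 = T; n3 = F; n5 = T; n6 = F

n1 = x1 OR x3 OR x2 = T OR T OR T = T
n2 = x3 AND n1 = T AND T = T
n3 = n2 NAND x3 = T NAND T = F
n4 = n1 NOR n3 = T NOR F = F
n5 = x4 OR n4 = T OR F = T
n6 = n4 NOR x2 = F NOR T = F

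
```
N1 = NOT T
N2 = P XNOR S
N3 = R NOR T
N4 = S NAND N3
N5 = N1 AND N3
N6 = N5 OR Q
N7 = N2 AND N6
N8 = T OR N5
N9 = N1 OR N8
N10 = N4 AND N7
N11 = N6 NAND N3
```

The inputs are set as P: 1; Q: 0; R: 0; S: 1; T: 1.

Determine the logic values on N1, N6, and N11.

N1 = 0, N6 = 0, N11 = 1

N1 = NOT T = NOT 1 = 0
N3 = R NOR T = 0 NOR 1 = 0
N5 = N1 AND N3 = 0 AND 0 = 0
N6 = N5 OR Q = 0 OR 0 = 0
N11 = N6 NAND N3 = 0 NAND 0 = 1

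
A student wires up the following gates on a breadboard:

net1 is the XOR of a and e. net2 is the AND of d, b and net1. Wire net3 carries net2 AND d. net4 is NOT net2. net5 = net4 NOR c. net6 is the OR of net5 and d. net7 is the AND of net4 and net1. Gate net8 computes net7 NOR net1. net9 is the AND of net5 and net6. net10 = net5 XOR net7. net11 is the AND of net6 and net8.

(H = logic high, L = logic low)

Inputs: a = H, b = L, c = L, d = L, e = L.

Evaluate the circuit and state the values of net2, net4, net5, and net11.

net2 = L, net4 = H, net5 = L, net11 = L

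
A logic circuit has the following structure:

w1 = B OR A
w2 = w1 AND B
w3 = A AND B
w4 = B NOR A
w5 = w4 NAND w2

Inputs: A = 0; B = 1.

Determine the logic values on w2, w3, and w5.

w1 = B OR A = 1 OR 0 = 1
w2 = w1 AND B = 1 AND 1 = 1
w3 = A AND B = 0 AND 1 = 0
w4 = B NOR A = 1 NOR 0 = 0
w5 = w4 NAND w2 = 0 NAND 1 = 1

w2 = 1, w3 = 0, w5 = 1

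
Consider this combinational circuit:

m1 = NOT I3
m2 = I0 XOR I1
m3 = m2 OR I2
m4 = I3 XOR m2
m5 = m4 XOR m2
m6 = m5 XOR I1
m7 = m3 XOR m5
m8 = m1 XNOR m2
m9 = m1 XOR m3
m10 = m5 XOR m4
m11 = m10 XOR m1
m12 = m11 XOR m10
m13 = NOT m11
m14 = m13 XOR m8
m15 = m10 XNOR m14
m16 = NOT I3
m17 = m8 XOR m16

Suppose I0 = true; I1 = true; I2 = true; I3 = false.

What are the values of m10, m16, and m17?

m1 = NOT I3 = NOT false = true
m2 = I0 XOR I1 = true XOR true = false
m4 = I3 XOR m2 = false XOR false = false
m5 = m4 XOR m2 = false XOR false = false
m8 = m1 XNOR m2 = true XNOR false = false
m10 = m5 XOR m4 = false XOR false = false
m16 = NOT I3 = NOT false = true
m17 = m8 XOR m16 = false XOR true = true

m10 = false, m16 = true, m17 = true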